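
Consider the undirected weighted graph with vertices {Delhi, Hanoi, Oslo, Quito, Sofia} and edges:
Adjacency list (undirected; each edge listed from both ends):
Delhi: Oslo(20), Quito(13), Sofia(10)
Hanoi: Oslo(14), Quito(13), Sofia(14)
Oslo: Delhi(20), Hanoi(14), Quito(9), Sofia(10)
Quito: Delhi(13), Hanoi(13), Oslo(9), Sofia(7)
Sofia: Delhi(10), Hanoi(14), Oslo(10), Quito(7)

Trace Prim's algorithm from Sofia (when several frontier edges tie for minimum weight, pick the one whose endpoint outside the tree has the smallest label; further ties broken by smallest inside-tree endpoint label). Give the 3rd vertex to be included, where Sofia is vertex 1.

Grow the tree from Sofia using Prim:
Step 1: cheapest edge leaving the tree is Quito—Sofia (7); add Quito.
Step 2: cheapest edge leaving the tree is Oslo—Quito (9); add Oslo.
Step 3: cheapest edge leaving the tree is Delhi—Sofia (10); add Delhi.
Step 4: cheapest edge leaving the tree is Hanoi—Quito (13); add Hanoi.
Vertex order: Sofia, Quito, Oslo, Delhi, Hanoi. The 3rd vertex is Oslo.

Oslo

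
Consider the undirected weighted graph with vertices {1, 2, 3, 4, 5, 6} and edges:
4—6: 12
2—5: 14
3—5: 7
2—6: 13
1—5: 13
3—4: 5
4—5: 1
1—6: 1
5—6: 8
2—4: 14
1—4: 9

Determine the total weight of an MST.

Grow the tree from 5 using Prim:
Step 1: frontier [4—5 1, 3—5 7, 5—6 8, 1—5 13, 2—5 14] → take 4—5 (1); add 4.
Step 2: frontier [3—4 5, 1—4 9, 4—6 12, 2—4 14, 3—5 7, 5—6 8, 1—5 13, 2—5 14] → take 3—4 (5); add 3.
Step 3: frontier [1—4 9, 4—6 12, 2—4 14, 5—6 8, 1—5 13, 2—5 14] → take 5—6 (8); add 6.
Step 4: frontier [1—4 9, 2—4 14, 1—5 13, 2—5 14, 1—6 1, 2—6 13] → take 1—6 (1); add 1.
Step 5: frontier [2—4 14, 2—5 14, 2—6 13] → take 2—6 (13); add 2.
MST edges: 4—5, 3—4, 5—6, 1—6, 2—6; total weight 1+5+8+1+13 = 28.

28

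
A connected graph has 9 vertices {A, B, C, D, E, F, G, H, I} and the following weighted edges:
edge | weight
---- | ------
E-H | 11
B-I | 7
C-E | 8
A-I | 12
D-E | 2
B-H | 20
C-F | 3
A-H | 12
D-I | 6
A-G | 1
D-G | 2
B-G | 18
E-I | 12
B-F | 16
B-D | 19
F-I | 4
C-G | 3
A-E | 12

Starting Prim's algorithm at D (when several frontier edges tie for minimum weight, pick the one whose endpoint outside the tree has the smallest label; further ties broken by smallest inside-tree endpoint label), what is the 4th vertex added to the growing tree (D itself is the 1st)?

A

Grow the tree from D using Prim:
Step 1: cheapest edge leaving the tree is D-E (2); add E.
Step 2: cheapest edge leaving the tree is D-G (2); add G.
Step 3: cheapest edge leaving the tree is A-G (1); add A.
Step 4: cheapest edge leaving the tree is C-G (3); add C.
Step 5: cheapest edge leaving the tree is C-F (3); add F.
Step 6: cheapest edge leaving the tree is F-I (4); add I.
Step 7: cheapest edge leaving the tree is B-I (7); add B.
Step 8: cheapest edge leaving the tree is E-H (11); add H.
Vertex order: D, E, G, A, C, F, I, B, H. The 4th vertex is A.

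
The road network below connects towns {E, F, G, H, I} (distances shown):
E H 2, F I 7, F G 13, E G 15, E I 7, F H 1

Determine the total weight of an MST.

23

Kruskal's algorithm — process edges by increasing weight (ties by edge label):
F H (1): add — endpoints in different components.
E H (2): add — endpoints in different components.
E I (7): add — endpoints in different components.
F I (7): skip — F and I already connected.
F G (13): add — endpoints in different components.
MST edges: F H, E H, E I, F G; total weight 1+2+7+13 = 23.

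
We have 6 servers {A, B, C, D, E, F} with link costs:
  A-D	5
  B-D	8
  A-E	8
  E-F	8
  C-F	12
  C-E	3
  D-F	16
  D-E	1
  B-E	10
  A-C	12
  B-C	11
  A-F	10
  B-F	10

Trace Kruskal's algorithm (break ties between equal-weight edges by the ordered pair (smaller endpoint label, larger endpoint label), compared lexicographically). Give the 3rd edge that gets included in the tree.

A-D

Kruskal's algorithm — process edges by increasing weight (ties by edge label):
D-E (1): add. Components now {A} {B} {C} {D,E} {F}
C-E (3): add. Components now {A} {B} {C,D,E} {F}
A-D (5): add. Components now {A,C,D,E} {B} {F}
A-E (8): skip — A and E already connected.
B-D (8): add. Components now {A,B,C,D,E} {F}
E-F (8): add. Components now {A,B,C,D,E,F}
The 3rd edge added is A-D.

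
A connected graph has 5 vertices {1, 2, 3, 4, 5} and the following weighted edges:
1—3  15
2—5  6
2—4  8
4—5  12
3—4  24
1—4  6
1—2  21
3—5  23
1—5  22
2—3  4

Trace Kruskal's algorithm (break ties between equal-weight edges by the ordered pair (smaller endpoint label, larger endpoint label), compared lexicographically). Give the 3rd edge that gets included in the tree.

Kruskal's algorithm — process edges by increasing weight (ties by edge label):
2—3 (4): add — endpoints in different components.
1—4 (6): add — endpoints in different components.
2—5 (6): add — endpoints in different components.
2—4 (8): add — endpoints in different components.
The 3rd edge added is 2—5.

2-5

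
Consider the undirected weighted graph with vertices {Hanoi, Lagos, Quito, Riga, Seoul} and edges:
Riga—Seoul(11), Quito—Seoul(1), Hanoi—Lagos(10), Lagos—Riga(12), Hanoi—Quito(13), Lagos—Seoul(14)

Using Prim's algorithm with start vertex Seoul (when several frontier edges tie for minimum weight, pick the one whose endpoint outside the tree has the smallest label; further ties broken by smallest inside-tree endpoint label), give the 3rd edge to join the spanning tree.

Grow the tree from Seoul using Prim:
Step 1: cheapest edge leaving the tree is Quito—Seoul (1); add Quito.
Step 2: cheapest edge leaving the tree is Riga—Seoul (11); add Riga.
Step 3: cheapest edge leaving the tree is Lagos—Riga (12); add Lagos.
Step 4: cheapest edge leaving the tree is Hanoi—Lagos (10); add Hanoi.
The 3rd edge added is Lagos—Riga.

Lagos-Riga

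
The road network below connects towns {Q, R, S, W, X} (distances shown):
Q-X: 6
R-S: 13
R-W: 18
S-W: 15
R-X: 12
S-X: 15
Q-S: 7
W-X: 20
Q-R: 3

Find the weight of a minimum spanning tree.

Kruskal's algorithm — process edges by increasing weight (ties by edge label):
Q-R (3): add — endpoints in different components.
Q-X (6): add — endpoints in different components.
Q-S (7): add — endpoints in different components.
R-X (12): skip — X and R already connected.
R-S (13): skip — S and R already connected.
S-W (15): add — endpoints in different components.
MST edges: Q-R, Q-X, Q-S, S-W; total weight 3+6+7+15 = 31.

31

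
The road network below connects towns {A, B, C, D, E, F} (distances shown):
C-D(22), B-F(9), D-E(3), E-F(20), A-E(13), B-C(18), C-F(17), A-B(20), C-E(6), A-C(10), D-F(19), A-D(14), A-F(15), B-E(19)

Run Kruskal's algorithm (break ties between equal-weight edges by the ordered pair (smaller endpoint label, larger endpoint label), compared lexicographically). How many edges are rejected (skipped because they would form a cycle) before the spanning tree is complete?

2

Kruskal's algorithm — process edges by increasing weight (ties by edge label):
D-E (3): add — endpoints in different components.
C-E (6): add — endpoints in different components.
B-F (9): add — endpoints in different components.
A-C (10): add — endpoints in different components.
A-E (13): skip — A and E already connected.
A-D (14): skip — A and D already connected.
A-F (15): add — endpoints in different components.
Edges rejected before the tree was complete: 2.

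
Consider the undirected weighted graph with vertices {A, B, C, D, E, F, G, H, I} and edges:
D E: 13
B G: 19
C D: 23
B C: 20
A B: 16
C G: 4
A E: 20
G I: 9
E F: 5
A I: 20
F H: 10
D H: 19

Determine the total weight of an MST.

Grow the tree from H using Prim:
Step 1: cheapest edge leaving the tree is F H (10); add F.
Step 2: cheapest edge leaving the tree is E F (5); add E.
Step 3: cheapest edge leaving the tree is D E (13); add D.
Step 4: cheapest edge leaving the tree is A E (20); add A.
Step 5: cheapest edge leaving the tree is A B (16); add B.
Step 6: cheapest edge leaving the tree is B G (19); add G.
Step 7: cheapest edge leaving the tree is C G (4); add C.
Step 8: cheapest edge leaving the tree is G I (9); add I.
MST edges: F H, E F, D E, A E, A B, B G, C G, G I; total weight 10+5+13+20+16+19+4+9 = 96.

96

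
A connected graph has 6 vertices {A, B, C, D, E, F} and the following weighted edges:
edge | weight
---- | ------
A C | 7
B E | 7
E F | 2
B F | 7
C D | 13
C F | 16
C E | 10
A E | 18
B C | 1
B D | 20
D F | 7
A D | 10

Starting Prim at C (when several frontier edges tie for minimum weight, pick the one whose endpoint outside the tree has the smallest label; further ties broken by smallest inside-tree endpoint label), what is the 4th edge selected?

E-F

Prim, starting at C.
Step 1: frontier [B C 1, A C 7, C E 10, C D 13, C F 16] → take B C (1); add B.
Step 2: frontier [B E 7, B F 7, B D 20, A C 7, C E 10, C D 13, C F 16] → take A C (7); add A.
Step 3: frontier [A D 10, A E 18, B E 7, B F 7, B D 20, C E 10, C D 13, C F 16] → take B E (7); add E.
Step 4: frontier [A D 10, B F 7, B D 20, C D 13, C F 16, E F 2] → take E F (2); add F.
Step 5: frontier [A D 10, B D 20, C D 13, D F 7] → take D F (7); add D.
The 4th edge added is E F.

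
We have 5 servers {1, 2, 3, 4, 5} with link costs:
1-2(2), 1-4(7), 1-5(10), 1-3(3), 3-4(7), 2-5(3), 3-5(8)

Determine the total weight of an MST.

Kruskal: consider edges lightest-first.
1-2 (2): add. Components now {1,2} {3} {4} {5}
1-3 (3): add. Components now {1,2,3} {4} {5}
2-5 (3): add. Components now {1,2,3,5} {4}
1-4 (7): add. Components now {1,2,3,4,5}
MST edges: 1-2, 1-3, 2-5, 1-4; total weight 2+3+3+7 = 15.

15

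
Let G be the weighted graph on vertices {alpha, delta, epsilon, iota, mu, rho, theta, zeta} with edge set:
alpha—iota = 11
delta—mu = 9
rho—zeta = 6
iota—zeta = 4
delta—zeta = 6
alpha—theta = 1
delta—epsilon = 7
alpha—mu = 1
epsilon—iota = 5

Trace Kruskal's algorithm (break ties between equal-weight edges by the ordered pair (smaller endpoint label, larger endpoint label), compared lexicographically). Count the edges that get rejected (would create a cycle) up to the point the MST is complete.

Kruskal: consider edges lightest-first.
alpha—mu (1): add — endpoints in different components.
alpha—theta (1): add — endpoints in different components.
iota—zeta (4): add — endpoints in different components.
epsilon—iota (5): add — endpoints in different components.
delta—zeta (6): add — endpoints in different components.
rho—zeta (6): add — endpoints in different components.
delta—epsilon (7): skip — delta and epsilon already connected.
delta—mu (9): add — endpoints in different components.
Edges rejected before the tree was complete: 1.

1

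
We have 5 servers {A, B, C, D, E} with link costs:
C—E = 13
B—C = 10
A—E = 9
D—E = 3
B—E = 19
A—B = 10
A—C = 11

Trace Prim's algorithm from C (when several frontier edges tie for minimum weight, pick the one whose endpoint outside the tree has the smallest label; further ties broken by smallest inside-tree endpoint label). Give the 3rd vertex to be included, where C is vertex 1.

A

Prim, starting at C.
Step 1: cheapest edge leaving the tree is B—C (10); add B.
Step 2: cheapest edge leaving the tree is A—B (10); add A.
Step 3: cheapest edge leaving the tree is A—E (9); add E.
Step 4: cheapest edge leaving the tree is D—E (3); add D.
Vertex order: C, B, A, E, D. The 3rd vertex is A.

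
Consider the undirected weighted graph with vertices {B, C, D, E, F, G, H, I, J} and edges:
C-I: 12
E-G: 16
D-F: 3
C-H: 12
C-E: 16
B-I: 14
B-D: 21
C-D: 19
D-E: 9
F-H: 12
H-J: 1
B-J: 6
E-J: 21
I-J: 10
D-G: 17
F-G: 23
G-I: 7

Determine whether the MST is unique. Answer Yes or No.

No

Sort edges by weight, then run Kruskal:
H-J (1): add — endpoints in different components.
D-F (3): add — endpoints in different components.
B-J (6): add — endpoints in different components.
G-I (7): add — endpoints in different components.
D-E (9): add — endpoints in different components.
I-J (10): add — endpoints in different components.
C-H (12): add — endpoints in different components.
C-I (12): skip — C and I already connected.
F-H (12): add — endpoints in different components.
Non-tree edge C-I has weight 12, equal to the heaviest edge on its tree cycle — swapping gives another MST of the same weight. Not unique.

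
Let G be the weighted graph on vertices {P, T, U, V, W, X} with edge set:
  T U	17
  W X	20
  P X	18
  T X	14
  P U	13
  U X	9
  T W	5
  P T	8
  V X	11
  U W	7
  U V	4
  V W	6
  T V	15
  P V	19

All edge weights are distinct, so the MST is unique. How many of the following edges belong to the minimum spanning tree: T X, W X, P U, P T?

1

Kruskal's algorithm — process edges by increasing weight (ties by edge label):
U V (4): add — endpoints in different components.
T W (5): add — endpoints in different components.
V W (6): add — endpoints in different components.
U W (7): skip — U and W already connected.
P T (8): add — endpoints in different components.
U X (9): add — endpoints in different components.
MST edge set: {U V, T W, V W, P T, U X}.
Of the listed edges, {P T} are in the MST → 1.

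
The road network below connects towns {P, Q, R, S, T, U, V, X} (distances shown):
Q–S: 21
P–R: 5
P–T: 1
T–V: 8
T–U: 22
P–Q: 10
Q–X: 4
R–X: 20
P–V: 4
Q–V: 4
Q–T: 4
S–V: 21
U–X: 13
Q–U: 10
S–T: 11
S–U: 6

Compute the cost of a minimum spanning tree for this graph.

Kruskal's algorithm — process edges by increasing weight (ties by edge label):
P–T (1): add — endpoints in different components.
P–V (4): add — endpoints in different components.
Q–T (4): add — endpoints in different components.
Q–V (4): skip — Q and V already connected.
Q–X (4): add — endpoints in different components.
P–R (5): add — endpoints in different components.
S–U (6): add — endpoints in different components.
T–V (8): skip — V and T already connected.
P–Q (10): skip — P and Q already connected.
Q–U (10): add — endpoints in different components.
MST edges: P–T, P–V, Q–T, Q–X, P–R, S–U, Q–U; total weight 1+4+4+4+5+6+10 = 34.

34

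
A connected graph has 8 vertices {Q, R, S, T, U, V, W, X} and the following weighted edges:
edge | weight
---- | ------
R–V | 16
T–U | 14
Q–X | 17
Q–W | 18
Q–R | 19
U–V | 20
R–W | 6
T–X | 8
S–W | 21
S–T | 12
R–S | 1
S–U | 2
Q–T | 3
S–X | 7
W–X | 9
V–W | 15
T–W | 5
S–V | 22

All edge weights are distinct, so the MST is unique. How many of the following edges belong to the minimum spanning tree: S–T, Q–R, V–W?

Kruskal: consider edges lightest-first.
R–S (1): add — endpoints in different components.
S–U (2): add — endpoints in different components.
Q–T (3): add — endpoints in different components.
T–W (5): add — endpoints in different components.
R–W (6): add — endpoints in different components.
S–X (7): add — endpoints in different components.
T–X (8): skip — T and X already connected.
W–X (9): skip — W and X already connected.
S–T (12): skip — S and T already connected.
T–U (14): skip — U and T already connected.
V–W (15): add — endpoints in different components.
MST edge set: {R–S, S–U, Q–T, T–W, R–W, S–X, V–W}.
Of the listed edges, {V–W} are in the MST → 1.

1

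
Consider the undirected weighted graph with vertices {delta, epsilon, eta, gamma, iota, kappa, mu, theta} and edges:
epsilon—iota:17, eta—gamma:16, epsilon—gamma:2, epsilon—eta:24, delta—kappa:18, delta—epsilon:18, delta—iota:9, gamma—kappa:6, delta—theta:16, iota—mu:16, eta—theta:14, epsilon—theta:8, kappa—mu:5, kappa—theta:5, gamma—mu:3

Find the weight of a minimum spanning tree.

Kruskal: consider edges lightest-first.
epsilon—gamma (2): add — endpoints in different components.
gamma—mu (3): add — endpoints in different components.
kappa—mu (5): add — endpoints in different components.
kappa—theta (5): add — endpoints in different components.
gamma—kappa (6): skip — kappa and gamma already connected.
epsilon—theta (8): skip — theta and epsilon already connected.
delta—iota (9): add — endpoints in different components.
eta—theta (14): add — endpoints in different components.
delta—theta (16): add — endpoints in different components.
MST edges: epsilon—gamma, gamma—mu, kappa—mu, kappa—theta, delta—iota, eta—theta, delta—theta; total weight 2+3+5+5+9+14+16 = 54.

54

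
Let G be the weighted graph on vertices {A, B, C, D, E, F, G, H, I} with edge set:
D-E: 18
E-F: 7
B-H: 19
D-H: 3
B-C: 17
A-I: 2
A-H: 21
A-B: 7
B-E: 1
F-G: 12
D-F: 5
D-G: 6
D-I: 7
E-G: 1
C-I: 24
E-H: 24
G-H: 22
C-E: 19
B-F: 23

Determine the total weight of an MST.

42

Kruskal: consider edges lightest-first.
B-E (1): add — endpoints in different components.
E-G (1): add — endpoints in different components.
A-I (2): add — endpoints in different components.
D-H (3): add — endpoints in different components.
D-F (5): add — endpoints in different components.
D-G (6): add — endpoints in different components.
A-B (7): add — endpoints in different components.
D-I (7): skip — D and I already connected.
E-F (7): skip — E and F already connected.
F-G (12): skip — F and G already connected.
B-C (17): add — endpoints in different components.
MST edges: B-E, E-G, A-I, D-H, D-F, D-G, A-B, B-C; total weight 1+1+2+3+5+6+7+17 = 42.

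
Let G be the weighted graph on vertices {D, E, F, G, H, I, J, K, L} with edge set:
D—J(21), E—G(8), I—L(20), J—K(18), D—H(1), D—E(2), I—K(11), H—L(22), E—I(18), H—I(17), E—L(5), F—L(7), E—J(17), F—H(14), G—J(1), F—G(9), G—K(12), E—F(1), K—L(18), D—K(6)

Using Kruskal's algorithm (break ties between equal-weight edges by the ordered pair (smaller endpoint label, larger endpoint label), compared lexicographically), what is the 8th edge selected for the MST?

Kruskal: consider edges lightest-first.
D—H (1): add — endpoints in different components.
E—F (1): add — endpoints in different components.
G—J (1): add — endpoints in different components.
D—E (2): add — endpoints in different components.
E—L (5): add — endpoints in different components.
D—K (6): add — endpoints in different components.
F—L (7): skip — F and L already connected.
E—G (8): add — endpoints in different components.
F—G (9): skip — F and G already connected.
I—K (11): add — endpoints in different components.
The 8th edge added is I—K.

I-K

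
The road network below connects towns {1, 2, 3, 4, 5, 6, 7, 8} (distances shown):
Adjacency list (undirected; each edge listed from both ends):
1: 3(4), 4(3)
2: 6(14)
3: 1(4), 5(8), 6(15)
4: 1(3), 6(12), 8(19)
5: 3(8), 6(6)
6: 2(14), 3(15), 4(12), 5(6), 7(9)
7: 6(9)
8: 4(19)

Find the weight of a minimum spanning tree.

Prim's algorithm from 6:
Step 1: cheapest edge leaving the tree is 5 6 (6); add 5.
Step 2: cheapest edge leaving the tree is 3 5 (8); add 3.
Step 3: cheapest edge leaving the tree is 1 3 (4); add 1.
Step 4: cheapest edge leaving the tree is 1 4 (3); add 4.
Step 5: cheapest edge leaving the tree is 6 7 (9); add 7.
Step 6: cheapest edge leaving the tree is 2 6 (14); add 2.
Step 7: cheapest edge leaving the tree is 4 8 (19); add 8.
MST edges: 5 6, 3 5, 1 3, 1 4, 6 7, 2 6, 4 8; total weight 6+8+4+3+9+14+19 = 63.

63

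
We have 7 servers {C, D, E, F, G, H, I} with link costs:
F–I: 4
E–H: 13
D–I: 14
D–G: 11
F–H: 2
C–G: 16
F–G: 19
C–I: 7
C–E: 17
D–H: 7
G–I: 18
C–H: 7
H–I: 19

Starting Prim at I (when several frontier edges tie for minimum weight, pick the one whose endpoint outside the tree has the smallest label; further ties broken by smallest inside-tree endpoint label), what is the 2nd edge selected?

F-H

Prim's algorithm from I:
Step 1: frontier [F–I 4, C–I 7, D–I 14, G–I 18, H–I 19] → take F–I (4); add F.
Step 2: frontier [F–H 2, F–G 19, C–I 7, D–I 14, G–I 18, H–I 19] → take F–H (2); add H.
Step 3: frontier [F–G 19, C–H 7, D–H 7, E–H 13, C–I 7, D–I 14, G–I 18] → take C–H (7); add C.
Step 4: frontier [C–G 16, C–E 17, F–G 19, D–H 7, E–H 13, D–I 14, G–I 18] → take D–H (7); add D.
Step 5: frontier [C–G 16, C–E 17, D–G 11, F–G 19, E–H 13, G–I 18] → take D–G (11); add G.
Step 6: frontier [C–E 17, E–H 13] → take E–H (13); add E.
The 2nd edge added is F–H.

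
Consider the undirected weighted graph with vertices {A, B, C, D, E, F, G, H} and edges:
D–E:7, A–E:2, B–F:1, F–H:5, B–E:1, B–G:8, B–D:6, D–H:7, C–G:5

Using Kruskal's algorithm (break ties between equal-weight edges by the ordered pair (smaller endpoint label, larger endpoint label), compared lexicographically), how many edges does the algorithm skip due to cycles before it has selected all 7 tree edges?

Kruskal: consider edges lightest-first.
B–E (1): add — endpoints in different components.
B–F (1): add — endpoints in different components.
A–E (2): add — endpoints in different components.
C–G (5): add — endpoints in different components.
F–H (5): add — endpoints in different components.
B–D (6): add — endpoints in different components.
D–E (7): skip — D and E already connected.
D–H (7): skip — D and H already connected.
B–G (8): add — endpoints in different components.
Edges rejected before the tree was complete: 2.

2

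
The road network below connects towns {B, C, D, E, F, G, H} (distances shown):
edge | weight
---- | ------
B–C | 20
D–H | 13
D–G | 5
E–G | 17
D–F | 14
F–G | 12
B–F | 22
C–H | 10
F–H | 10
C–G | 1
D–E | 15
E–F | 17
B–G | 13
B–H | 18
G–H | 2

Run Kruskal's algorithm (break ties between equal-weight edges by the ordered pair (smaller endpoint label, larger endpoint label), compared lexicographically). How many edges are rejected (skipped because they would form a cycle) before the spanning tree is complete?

4

Kruskal: consider edges lightest-first.
C–G (1): add. Components now {B} {C,G} {D} {E} {F} {H}
G–H (2): add. Components now {B} {C,G,H} {D} {E} {F}
D–G (5): add. Components now {B} {C,D,G,H} {E} {F}
C–H (10): skip — C and H already connected.
F–H (10): add. Components now {B} {C,D,F,G,H} {E}
F–G (12): skip — F and G already connected.
B–G (13): add. Components now {B,C,D,F,G,H} {E}
D–H (13): skip — D and H already connected.
D–F (14): skip — D and F already connected.
D–E (15): add. Components now {B,C,D,E,F,G,H}
Edges rejected before the tree was complete: 4.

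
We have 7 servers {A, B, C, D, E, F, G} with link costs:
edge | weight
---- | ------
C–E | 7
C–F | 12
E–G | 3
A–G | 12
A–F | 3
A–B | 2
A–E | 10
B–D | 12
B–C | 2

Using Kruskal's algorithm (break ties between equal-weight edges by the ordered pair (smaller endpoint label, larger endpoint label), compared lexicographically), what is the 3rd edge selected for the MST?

Kruskal's algorithm — process edges by increasing weight (ties by edge label):
A–B (2): add. Components now {A,B} {C} {D} {E} {F} {G}
B–C (2): add. Components now {A,B,C} {D} {E} {F} {G}
A–F (3): add. Components now {A,B,C,F} {D} {E} {G}
E–G (3): add. Components now {A,B,C,F} {D} {E,G}
C–E (7): add. Components now {A,B,C,E,F,G} {D}
A–E (10): skip — A and E already connected.
A–G (12): skip — A and G already connected.
B–D (12): add. Components now {A,B,C,D,E,F,G}
The 3rd edge added is A–F.

A-F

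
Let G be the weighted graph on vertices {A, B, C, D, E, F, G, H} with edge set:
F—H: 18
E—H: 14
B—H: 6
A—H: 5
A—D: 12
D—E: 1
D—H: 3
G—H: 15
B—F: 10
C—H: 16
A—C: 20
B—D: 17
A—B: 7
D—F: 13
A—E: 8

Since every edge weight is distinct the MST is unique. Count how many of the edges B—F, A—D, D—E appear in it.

2

Kruskal's algorithm — process edges by increasing weight (ties by edge label):
D—E (1): add — endpoints in different components.
D—H (3): add — endpoints in different components.
A—H (5): add — endpoints in different components.
B—H (6): add — endpoints in different components.
A—B (7): skip — A and B already connected.
A—E (8): skip — A and E already connected.
B—F (10): add — endpoints in different components.
A—D (12): skip — A and D already connected.
D—F (13): skip — D and F already connected.
E—H (14): skip — E and H already connected.
G—H (15): add — endpoints in different components.
C—H (16): add — endpoints in different components.
MST edge set: {D—E, D—H, A—H, B—H, B—F, G—H, C—H}.
Of the listed edges, {B—F, D—E} are in the MST → 2.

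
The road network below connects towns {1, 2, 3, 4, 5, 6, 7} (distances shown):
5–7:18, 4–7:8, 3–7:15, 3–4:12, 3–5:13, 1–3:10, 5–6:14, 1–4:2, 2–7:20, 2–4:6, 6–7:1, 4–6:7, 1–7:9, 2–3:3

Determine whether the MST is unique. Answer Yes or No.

Sort edges by weight, then run Kruskal:
6–7 (1): add. Components now {1} {2} {3} {4} {5} {6,7}
1–4 (2): add. Components now {1,4} {2} {3} {5} {6,7}
2–3 (3): add. Components now {1,4} {2,3} {5} {6,7}
2–4 (6): add. Components now {1,2,3,4} {5} {6,7}
4–6 (7): add. Components now {1,2,3,4,6,7} {5}
4–7 (8): skip — 4 and 7 already connected.
1–7 (9): skip — 1 and 7 already connected.
1–3 (10): skip — 1 and 3 already connected.
3–4 (12): skip — 3 and 4 already connected.
3–5 (13): add. Components now {1,2,3,4,5,6,7}
Every non-tree edge has weight strictly greater than the heaviest edge on the tree path between its endpoints, so the MST is unique.

Yes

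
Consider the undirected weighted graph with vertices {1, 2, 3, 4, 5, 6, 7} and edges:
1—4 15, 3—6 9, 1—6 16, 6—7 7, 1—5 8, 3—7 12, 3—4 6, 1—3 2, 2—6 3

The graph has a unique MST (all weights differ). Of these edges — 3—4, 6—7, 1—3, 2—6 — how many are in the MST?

Kruskal's algorithm — process edges by increasing weight (ties by edge label):
1—3 (2): add. Components now {1,3} {2} {4} {5} {6} {7}
2—6 (3): add. Components now {1,3} {2,6} {4} {5} {7}
3—4 (6): add. Components now {1,3,4} {2,6} {5} {7}
6—7 (7): add. Components now {1,3,4} {2,6,7} {5}
1—5 (8): add. Components now {1,3,4,5} {2,6,7}
3—6 (9): add. Components now {1,2,3,4,5,6,7}
MST edge set: {1—3, 2—6, 3—4, 6—7, 1—5, 3—6}.
Of the listed edges, {3—4, 6—7, 1—3, 2—6} are in the MST → 4.

4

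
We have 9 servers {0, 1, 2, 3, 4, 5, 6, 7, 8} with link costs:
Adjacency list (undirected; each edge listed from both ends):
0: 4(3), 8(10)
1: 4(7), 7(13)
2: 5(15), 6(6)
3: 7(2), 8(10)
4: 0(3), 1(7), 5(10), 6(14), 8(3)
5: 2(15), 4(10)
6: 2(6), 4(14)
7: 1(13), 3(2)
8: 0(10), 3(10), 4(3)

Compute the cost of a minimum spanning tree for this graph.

55

Kruskal's algorithm — process edges by increasing weight (ties by edge label):
3—7 (2): add — endpoints in different components.
0—4 (3): add — endpoints in different components.
4—8 (3): add — endpoints in different components.
2—6 (6): add — endpoints in different components.
1—4 (7): add — endpoints in different components.
0—8 (10): skip — 0 and 8 already connected.
3—8 (10): add — endpoints in different components.
4—5 (10): add — endpoints in different components.
1—7 (13): skip — 1 and 7 already connected.
4—6 (14): add — endpoints in different components.
MST edges: 3—7, 0—4, 4—8, 2—6, 1—4, 3—8, 4—5, 4—6; total weight 2+3+3+6+7+10+10+14 = 55.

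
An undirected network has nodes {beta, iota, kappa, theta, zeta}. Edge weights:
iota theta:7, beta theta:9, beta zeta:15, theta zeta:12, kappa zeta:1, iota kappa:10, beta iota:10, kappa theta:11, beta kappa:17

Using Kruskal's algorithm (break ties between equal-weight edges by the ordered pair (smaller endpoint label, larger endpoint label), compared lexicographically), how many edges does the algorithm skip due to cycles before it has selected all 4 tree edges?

Sort edges by weight, then run Kruskal:
kappa zeta (1): add — endpoints in different components.
iota theta (7): add — endpoints in different components.
beta theta (9): add — endpoints in different components.
beta iota (10): skip — beta and iota already connected.
iota kappa (10): add — endpoints in different components.
Edges rejected before the tree was complete: 1.

1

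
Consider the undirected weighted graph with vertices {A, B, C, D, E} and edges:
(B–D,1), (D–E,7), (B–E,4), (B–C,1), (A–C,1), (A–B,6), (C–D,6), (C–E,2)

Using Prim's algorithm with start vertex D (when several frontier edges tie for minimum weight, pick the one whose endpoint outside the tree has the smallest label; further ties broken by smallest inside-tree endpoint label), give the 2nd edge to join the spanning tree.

Prim, starting at D.
Step 1: cheapest edge leaving the tree is B–D (1); add B.
Step 2: cheapest edge leaving the tree is B–C (1); add C.
Step 3: cheapest edge leaving the tree is A–C (1); add A.
Step 4: cheapest edge leaving the tree is C–E (2); add E.
The 2nd edge added is B–C.

B-C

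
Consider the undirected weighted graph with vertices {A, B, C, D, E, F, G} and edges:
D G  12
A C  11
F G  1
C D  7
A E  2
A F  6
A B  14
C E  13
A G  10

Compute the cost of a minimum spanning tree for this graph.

41

Kruskal: consider edges lightest-first.
F G (1): add. Components now {A} {B} {C} {D} {E} {F,G}
A E (2): add. Components now {A,E} {B} {C} {D} {F,G}
A F (6): add. Components now {A,E,F,G} {B} {C} {D}
C D (7): add. Components now {A,E,F,G} {B} {C,D}
A G (10): skip — A and G already connected.
A C (11): add. Components now {A,C,D,E,F,G} {B}
D G (12): skip — D and G already connected.
C E (13): skip — C and E already connected.
A B (14): add. Components now {A,B,C,D,E,F,G}
MST edges: F G, A E, A F, C D, A C, A B; total weight 1+2+6+7+11+14 = 41.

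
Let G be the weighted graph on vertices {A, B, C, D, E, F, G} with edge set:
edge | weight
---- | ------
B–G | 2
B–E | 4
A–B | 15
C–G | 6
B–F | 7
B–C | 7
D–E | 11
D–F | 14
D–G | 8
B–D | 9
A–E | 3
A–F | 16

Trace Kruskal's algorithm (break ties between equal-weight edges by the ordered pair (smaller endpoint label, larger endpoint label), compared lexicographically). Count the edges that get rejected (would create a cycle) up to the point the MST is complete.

1

Kruskal's algorithm — process edges by increasing weight (ties by edge label):
B–G (2): add — endpoints in different components.
A–E (3): add — endpoints in different components.
B–E (4): add — endpoints in different components.
C–G (6): add — endpoints in different components.
B–C (7): skip — B and C already connected.
B–F (7): add — endpoints in different components.
D–G (8): add — endpoints in different components.
Edges rejected before the tree was complete: 1.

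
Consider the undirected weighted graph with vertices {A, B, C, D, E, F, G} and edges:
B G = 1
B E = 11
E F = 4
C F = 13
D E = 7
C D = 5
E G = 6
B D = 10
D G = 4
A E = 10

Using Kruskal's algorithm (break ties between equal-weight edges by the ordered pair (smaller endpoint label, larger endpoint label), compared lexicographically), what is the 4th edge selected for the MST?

Kruskal's algorithm — process edges by increasing weight (ties by edge label):
B G (1): add — endpoints in different components.
D G (4): add — endpoints in different components.
E F (4): add — endpoints in different components.
C D (5): add — endpoints in different components.
E G (6): add — endpoints in different components.
D E (7): skip — D and E already connected.
A E (10): add — endpoints in different components.
The 4th edge added is C D.

C-D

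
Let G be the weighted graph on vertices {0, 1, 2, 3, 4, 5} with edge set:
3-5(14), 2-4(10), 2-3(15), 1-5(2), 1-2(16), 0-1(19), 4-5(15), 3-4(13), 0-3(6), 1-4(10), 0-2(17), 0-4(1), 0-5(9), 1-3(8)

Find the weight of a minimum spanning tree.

Sort edges by weight, then run Kruskal:
0-4 (1): add — endpoints in different components.
1-5 (2): add — endpoints in different components.
0-3 (6): add — endpoints in different components.
1-3 (8): add — endpoints in different components.
0-5 (9): skip — 0 and 5 already connected.
1-4 (10): skip — 1 and 4 already connected.
2-4 (10): add — endpoints in different components.
MST edges: 0-4, 1-5, 0-3, 1-3, 2-4; total weight 1+2+6+8+10 = 27.

27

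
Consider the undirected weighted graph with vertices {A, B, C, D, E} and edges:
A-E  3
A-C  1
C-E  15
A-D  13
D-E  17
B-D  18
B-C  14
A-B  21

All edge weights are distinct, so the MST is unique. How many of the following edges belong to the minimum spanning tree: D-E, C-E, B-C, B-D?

1

Sort edges by weight, then run Kruskal:
A-C (1): add — endpoints in different components.
A-E (3): add — endpoints in different components.
A-D (13): add — endpoints in different components.
B-C (14): add — endpoints in different components.
MST edge set: {A-C, A-E, A-D, B-C}.
Of the listed edges, {B-C} are in the MST → 1.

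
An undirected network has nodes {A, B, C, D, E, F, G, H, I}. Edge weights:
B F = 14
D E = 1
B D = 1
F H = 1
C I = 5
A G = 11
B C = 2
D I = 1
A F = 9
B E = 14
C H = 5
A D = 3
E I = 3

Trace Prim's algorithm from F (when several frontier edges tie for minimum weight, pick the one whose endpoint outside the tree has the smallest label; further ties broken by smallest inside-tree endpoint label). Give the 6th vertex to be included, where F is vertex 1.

E

Prim's algorithm from F:
Step 1: cheapest edge leaving the tree is F H (1); add H.
Step 2: cheapest edge leaving the tree is C H (5); add C.
Step 3: cheapest edge leaving the tree is B C (2); add B.
Step 4: cheapest edge leaving the tree is B D (1); add D.
Step 5: cheapest edge leaving the tree is D E (1); add E.
Step 6: cheapest edge leaving the tree is D I (1); add I.
Step 7: cheapest edge leaving the tree is A D (3); add A.
Step 8: cheapest edge leaving the tree is A G (11); add G.
Vertex order: F, H, C, B, D, E, I, A, G. The 6th vertex is E.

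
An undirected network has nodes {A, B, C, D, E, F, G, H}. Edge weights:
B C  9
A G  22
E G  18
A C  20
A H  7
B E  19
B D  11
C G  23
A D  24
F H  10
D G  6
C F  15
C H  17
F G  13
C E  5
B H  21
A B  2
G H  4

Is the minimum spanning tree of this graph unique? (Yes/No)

Kruskal: consider edges lightest-first.
A B (2): add — endpoints in different components.
G H (4): add — endpoints in different components.
C E (5): add — endpoints in different components.
D G (6): add — endpoints in different components.
A H (7): add — endpoints in different components.
B C (9): add — endpoints in different components.
F H (10): add — endpoints in different components.
Every non-tree edge has weight strictly greater than the heaviest edge on the tree path between its endpoints, so the MST is unique.

Yes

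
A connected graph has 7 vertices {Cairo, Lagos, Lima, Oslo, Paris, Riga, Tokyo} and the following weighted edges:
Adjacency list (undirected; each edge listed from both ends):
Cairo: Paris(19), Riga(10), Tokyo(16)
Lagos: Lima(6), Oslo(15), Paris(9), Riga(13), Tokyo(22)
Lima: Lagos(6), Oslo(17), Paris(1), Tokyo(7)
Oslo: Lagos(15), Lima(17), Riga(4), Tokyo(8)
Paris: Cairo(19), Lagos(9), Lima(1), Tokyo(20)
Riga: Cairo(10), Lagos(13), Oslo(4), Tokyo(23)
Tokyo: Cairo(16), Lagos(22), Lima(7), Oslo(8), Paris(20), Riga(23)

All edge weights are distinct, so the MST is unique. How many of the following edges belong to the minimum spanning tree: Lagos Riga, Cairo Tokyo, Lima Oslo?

Kruskal's algorithm — process edges by increasing weight (ties by edge label):
Lima Paris (1): add — endpoints in different components.
Oslo Riga (4): add — endpoints in different components.
Lagos Lima (6): add — endpoints in different components.
Lima Tokyo (7): add — endpoints in different components.
Oslo Tokyo (8): add — endpoints in different components.
Lagos Paris (9): skip — Lagos and Paris already connected.
Cairo Riga (10): add — endpoints in different components.
MST edge set: {Lima Paris, Oslo Riga, Lagos Lima, Lima Tokyo, Oslo Tokyo, Cairo Riga}.
Of the listed edges, {} are in the MST → 0.

0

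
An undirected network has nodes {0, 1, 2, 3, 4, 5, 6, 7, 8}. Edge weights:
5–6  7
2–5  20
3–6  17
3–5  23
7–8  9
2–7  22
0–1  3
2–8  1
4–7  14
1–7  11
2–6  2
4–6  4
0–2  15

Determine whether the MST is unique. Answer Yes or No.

Sort edges by weight, then run Kruskal:
2–8 (1): add — endpoints in different components.
2–6 (2): add — endpoints in different components.
0–1 (3): add — endpoints in different components.
4–6 (4): add — endpoints in different components.
5–6 (7): add — endpoints in different components.
7–8 (9): add — endpoints in different components.
1–7 (11): add — endpoints in different components.
4–7 (14): skip — 4 and 7 already connected.
0–2 (15): skip — 0 and 2 already connected.
3–6 (17): add — endpoints in different components.
Every non-tree edge has weight strictly greater than the heaviest edge on the tree path between its endpoints, so the MST is unique.

Yes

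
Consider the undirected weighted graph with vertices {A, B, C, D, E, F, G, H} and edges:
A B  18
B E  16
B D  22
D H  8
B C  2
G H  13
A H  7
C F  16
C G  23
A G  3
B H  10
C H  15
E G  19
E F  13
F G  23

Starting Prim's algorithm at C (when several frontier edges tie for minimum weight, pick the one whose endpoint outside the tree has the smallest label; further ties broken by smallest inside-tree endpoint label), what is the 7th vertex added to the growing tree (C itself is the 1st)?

Prim's algorithm from C:
Step 1: cheapest edge leaving the tree is B C (2); add B.
Step 2: cheapest edge leaving the tree is B H (10); add H.
Step 3: cheapest edge leaving the tree is A H (7); add A.
Step 4: cheapest edge leaving the tree is A G (3); add G.
Step 5: cheapest edge leaving the tree is D H (8); add D.
Step 6: cheapest edge leaving the tree is B E (16); add E.
Step 7: cheapest edge leaving the tree is E F (13); add F.
Vertex order: C, B, H, A, G, D, E, F. The 7th vertex is E.

E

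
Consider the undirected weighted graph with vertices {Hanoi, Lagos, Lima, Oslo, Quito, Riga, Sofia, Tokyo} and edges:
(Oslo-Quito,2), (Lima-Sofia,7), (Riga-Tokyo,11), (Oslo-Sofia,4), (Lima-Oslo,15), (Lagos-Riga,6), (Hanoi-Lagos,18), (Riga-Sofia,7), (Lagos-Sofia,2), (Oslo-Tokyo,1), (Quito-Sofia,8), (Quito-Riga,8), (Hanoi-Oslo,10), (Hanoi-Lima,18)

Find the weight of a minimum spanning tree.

Kruskal's algorithm — process edges by increasing weight (ties by edge label):
Oslo-Tokyo (1): add — endpoints in different components.
Lagos-Sofia (2): add — endpoints in different components.
Oslo-Quito (2): add — endpoints in different components.
Oslo-Sofia (4): add — endpoints in different components.
Lagos-Riga (6): add — endpoints in different components.
Lima-Sofia (7): add — endpoints in different components.
Riga-Sofia (7): skip — Riga and Sofia already connected.
Quito-Riga (8): skip — Riga and Quito already connected.
Quito-Sofia (8): skip — Quito and Sofia already connected.
Hanoi-Oslo (10): add — endpoints in different components.
MST edges: Oslo-Tokyo, Lagos-Sofia, Oslo-Quito, Oslo-Sofia, Lagos-Riga, Lima-Sofia, Hanoi-Oslo; total weight 1+2+2+4+6+7+10 = 32.

32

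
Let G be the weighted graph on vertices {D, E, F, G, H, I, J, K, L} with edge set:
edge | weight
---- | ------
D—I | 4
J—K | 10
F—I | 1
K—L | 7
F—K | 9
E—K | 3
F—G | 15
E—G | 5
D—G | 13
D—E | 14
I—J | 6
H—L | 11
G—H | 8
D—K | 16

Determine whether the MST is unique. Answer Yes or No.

Kruskal: consider edges lightest-first.
F—I (1): add — endpoints in different components.
E—K (3): add — endpoints in different components.
D—I (4): add — endpoints in different components.
E—G (5): add — endpoints in different components.
I—J (6): add — endpoints in different components.
K—L (7): add — endpoints in different components.
G—H (8): add — endpoints in different components.
F—K (9): add — endpoints in different components.
Every non-tree edge has weight strictly greater than the heaviest edge on the tree path between its endpoints, so the MST is unique.

Yes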